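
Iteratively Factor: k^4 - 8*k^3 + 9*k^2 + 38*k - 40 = (k + 2)*(k^3 - 10*k^2 + 29*k - 20) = (k - 1)*(k + 2)*(k^2 - 9*k + 20) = (k - 4)*(k - 1)*(k + 2)*(k - 5)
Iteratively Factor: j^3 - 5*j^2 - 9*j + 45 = (j + 3)*(j^2 - 8*j + 15) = (j - 5)*(j + 3)*(j - 3)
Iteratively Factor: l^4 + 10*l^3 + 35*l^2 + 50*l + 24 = (l + 1)*(l^3 + 9*l^2 + 26*l + 24) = (l + 1)*(l + 4)*(l^2 + 5*l + 6) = (l + 1)*(l + 3)*(l + 4)*(l + 2)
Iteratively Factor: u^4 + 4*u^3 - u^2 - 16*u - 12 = (u + 1)*(u^3 + 3*u^2 - 4*u - 12) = (u + 1)*(u + 3)*(u^2 - 4) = (u + 1)*(u + 2)*(u + 3)*(u - 2)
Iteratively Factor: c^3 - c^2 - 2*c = (c + 1)*(c^2 - 2*c) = c*(c + 1)*(c - 2)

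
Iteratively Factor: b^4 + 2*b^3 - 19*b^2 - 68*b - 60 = (b + 2)*(b^3 - 19*b - 30) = (b - 5)*(b + 2)*(b^2 + 5*b + 6) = (b - 5)*(b + 2)*(b + 3)*(b + 2)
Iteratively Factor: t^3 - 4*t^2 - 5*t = (t)*(t^2 - 4*t - 5) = t*(t - 5)*(t + 1)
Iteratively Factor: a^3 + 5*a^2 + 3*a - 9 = (a + 3)*(a^2 + 2*a - 3) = (a - 1)*(a + 3)*(a + 3)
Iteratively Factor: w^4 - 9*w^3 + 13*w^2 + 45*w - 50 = (w - 5)*(w^3 - 4*w^2 - 7*w + 10) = (w - 5)^2*(w^2 + w - 2) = (w - 5)^2*(w + 2)*(w - 1)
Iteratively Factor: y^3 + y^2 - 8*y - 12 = (y + 2)*(y^2 - y - 6) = (y + 2)^2*(y - 3)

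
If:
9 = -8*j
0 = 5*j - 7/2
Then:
No Solution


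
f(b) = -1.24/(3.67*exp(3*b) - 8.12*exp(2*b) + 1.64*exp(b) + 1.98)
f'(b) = -1.24*(-11.01*exp(3*b) + 16.24*exp(2*b) - 1.64*exp(b))/(3.67*exp(3*b) - 8.12*exp(2*b) + 1.64*exp(b) + 1.98)^2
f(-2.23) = -0.60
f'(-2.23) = 0.00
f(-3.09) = -0.61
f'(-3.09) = 0.01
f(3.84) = -0.00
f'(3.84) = 0.00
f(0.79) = -0.23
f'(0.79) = 1.79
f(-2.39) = -0.60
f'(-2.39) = 0.01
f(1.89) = -0.00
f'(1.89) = 0.01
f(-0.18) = 7.02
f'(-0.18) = -140.92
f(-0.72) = -0.97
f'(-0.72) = -1.35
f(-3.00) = -0.61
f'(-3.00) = 0.01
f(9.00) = 0.00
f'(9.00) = 0.00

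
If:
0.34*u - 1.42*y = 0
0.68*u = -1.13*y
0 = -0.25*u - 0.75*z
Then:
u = 0.00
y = 0.00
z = 0.00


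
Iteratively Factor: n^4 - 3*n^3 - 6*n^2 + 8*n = (n)*(n^3 - 3*n^2 - 6*n + 8) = n*(n + 2)*(n^2 - 5*n + 4) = n*(n - 1)*(n + 2)*(n - 4)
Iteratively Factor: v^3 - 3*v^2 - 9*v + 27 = (v - 3)*(v^2 - 9) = (v - 3)^2*(v + 3)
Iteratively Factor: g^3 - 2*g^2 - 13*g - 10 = (g + 2)*(g^2 - 4*g - 5) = (g - 5)*(g + 2)*(g + 1)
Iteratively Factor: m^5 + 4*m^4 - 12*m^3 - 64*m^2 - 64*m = (m - 4)*(m^4 + 8*m^3 + 20*m^2 + 16*m) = m*(m - 4)*(m^3 + 8*m^2 + 20*m + 16) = m*(m - 4)*(m + 4)*(m^2 + 4*m + 4) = m*(m - 4)*(m + 2)*(m + 4)*(m + 2)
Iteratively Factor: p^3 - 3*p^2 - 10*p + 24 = (p - 4)*(p^2 + p - 6) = (p - 4)*(p + 3)*(p - 2)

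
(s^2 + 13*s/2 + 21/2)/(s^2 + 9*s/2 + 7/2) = (s + 3)/(s + 1)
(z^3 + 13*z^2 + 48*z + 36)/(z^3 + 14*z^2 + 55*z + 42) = (z + 6)/(z + 7)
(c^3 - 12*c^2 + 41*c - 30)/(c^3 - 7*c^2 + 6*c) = (c - 5)/c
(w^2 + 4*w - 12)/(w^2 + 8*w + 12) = (w - 2)/(w + 2)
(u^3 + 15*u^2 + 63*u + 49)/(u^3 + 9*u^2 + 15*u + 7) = (u + 7)/(u + 1)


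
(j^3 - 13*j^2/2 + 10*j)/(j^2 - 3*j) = (j^2 - 13*j/2 + 10)/(j - 3)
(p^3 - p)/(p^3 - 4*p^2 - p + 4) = p/(p - 4)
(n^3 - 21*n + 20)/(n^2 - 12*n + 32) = (n^2 + 4*n - 5)/(n - 8)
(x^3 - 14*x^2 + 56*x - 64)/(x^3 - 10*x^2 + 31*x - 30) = (x^2 - 12*x + 32)/(x^2 - 8*x + 15)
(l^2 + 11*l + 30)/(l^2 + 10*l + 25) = (l + 6)/(l + 5)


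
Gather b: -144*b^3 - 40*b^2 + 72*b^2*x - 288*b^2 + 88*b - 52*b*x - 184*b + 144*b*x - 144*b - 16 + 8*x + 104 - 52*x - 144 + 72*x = -144*b^3 + b^2*(72*x - 328) + b*(92*x - 240) + 28*x - 56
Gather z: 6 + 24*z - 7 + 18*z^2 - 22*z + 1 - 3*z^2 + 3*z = 15*z^2 + 5*z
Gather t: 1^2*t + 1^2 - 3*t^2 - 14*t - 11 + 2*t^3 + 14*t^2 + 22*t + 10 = 2*t^3 + 11*t^2 + 9*t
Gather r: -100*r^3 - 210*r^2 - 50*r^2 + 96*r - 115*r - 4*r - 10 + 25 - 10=-100*r^3 - 260*r^2 - 23*r + 5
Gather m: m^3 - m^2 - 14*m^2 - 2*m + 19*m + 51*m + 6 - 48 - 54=m^3 - 15*m^2 + 68*m - 96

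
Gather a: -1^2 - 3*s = -3*s - 1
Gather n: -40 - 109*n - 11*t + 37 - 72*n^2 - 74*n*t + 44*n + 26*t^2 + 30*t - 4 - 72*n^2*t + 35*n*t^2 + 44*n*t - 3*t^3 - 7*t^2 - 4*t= n^2*(-72*t - 72) + n*(35*t^2 - 30*t - 65) - 3*t^3 + 19*t^2 + 15*t - 7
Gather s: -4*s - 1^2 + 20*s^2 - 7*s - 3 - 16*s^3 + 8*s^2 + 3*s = -16*s^3 + 28*s^2 - 8*s - 4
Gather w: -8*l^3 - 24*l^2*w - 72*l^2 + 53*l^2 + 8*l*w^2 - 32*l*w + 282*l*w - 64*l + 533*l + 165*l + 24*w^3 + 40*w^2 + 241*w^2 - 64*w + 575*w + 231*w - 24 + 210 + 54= -8*l^3 - 19*l^2 + 634*l + 24*w^3 + w^2*(8*l + 281) + w*(-24*l^2 + 250*l + 742) + 240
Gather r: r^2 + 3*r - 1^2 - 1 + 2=r^2 + 3*r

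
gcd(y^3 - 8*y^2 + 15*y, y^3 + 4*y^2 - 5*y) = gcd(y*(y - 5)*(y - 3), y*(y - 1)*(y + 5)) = y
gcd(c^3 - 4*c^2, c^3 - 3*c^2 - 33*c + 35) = 1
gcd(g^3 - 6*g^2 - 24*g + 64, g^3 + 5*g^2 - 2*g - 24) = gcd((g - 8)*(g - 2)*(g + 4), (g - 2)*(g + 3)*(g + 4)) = g^2 + 2*g - 8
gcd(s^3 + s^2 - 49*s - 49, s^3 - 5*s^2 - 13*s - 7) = s^2 - 6*s - 7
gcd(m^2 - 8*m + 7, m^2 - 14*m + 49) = m - 7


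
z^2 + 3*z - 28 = (z - 4)*(z + 7)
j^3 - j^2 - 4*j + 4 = (j - 2)*(j - 1)*(j + 2)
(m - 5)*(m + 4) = m^2 - m - 20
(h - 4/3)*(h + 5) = h^2 + 11*h/3 - 20/3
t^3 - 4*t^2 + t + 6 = (t - 3)*(t - 2)*(t + 1)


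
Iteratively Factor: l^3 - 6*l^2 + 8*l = (l - 2)*(l^2 - 4*l) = l*(l - 2)*(l - 4)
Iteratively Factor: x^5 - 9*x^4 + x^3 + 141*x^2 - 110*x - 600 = (x - 4)*(x^4 - 5*x^3 - 19*x^2 + 65*x + 150) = (x - 4)*(x + 2)*(x^3 - 7*x^2 - 5*x + 75) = (x - 5)*(x - 4)*(x + 2)*(x^2 - 2*x - 15) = (x - 5)*(x - 4)*(x + 2)*(x + 3)*(x - 5)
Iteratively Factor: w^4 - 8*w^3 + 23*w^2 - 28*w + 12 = (w - 2)*(w^3 - 6*w^2 + 11*w - 6) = (w - 2)*(w - 1)*(w^2 - 5*w + 6) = (w - 3)*(w - 2)*(w - 1)*(w - 2)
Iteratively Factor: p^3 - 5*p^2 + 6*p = (p)*(p^2 - 5*p + 6) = p*(p - 3)*(p - 2)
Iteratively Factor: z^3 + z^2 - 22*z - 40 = (z + 2)*(z^2 - z - 20) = (z - 5)*(z + 2)*(z + 4)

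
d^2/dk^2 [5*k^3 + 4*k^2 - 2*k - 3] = 30*k + 8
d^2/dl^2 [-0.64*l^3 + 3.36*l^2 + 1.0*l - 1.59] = 6.72 - 3.84*l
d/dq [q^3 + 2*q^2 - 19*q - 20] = 3*q^2 + 4*q - 19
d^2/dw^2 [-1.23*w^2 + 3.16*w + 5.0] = -2.46000000000000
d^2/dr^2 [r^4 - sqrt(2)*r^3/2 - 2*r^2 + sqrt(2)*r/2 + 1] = 12*r^2 - 3*sqrt(2)*r - 4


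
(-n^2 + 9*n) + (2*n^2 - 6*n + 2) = n^2 + 3*n + 2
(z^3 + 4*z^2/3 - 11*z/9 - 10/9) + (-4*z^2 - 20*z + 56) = z^3 - 8*z^2/3 - 191*z/9 + 494/9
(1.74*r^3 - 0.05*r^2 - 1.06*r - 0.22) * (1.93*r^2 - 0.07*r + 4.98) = 3.3582*r^5 - 0.2183*r^4 + 6.6229*r^3 - 0.5994*r^2 - 5.2634*r - 1.0956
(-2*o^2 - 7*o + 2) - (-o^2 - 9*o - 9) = -o^2 + 2*o + 11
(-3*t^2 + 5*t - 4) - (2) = -3*t^2 + 5*t - 6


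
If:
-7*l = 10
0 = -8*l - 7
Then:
No Solution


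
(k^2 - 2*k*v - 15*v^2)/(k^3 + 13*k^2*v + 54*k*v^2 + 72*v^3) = (k - 5*v)/(k^2 + 10*k*v + 24*v^2)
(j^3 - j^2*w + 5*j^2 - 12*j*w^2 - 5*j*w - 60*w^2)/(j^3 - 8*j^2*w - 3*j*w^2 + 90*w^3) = (j^2 - 4*j*w + 5*j - 20*w)/(j^2 - 11*j*w + 30*w^2)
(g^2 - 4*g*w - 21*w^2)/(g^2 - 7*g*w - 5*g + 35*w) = (g + 3*w)/(g - 5)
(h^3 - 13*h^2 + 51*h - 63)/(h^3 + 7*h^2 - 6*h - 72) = (h^2 - 10*h + 21)/(h^2 + 10*h + 24)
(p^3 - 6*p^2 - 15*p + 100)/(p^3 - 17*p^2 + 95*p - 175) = (p + 4)/(p - 7)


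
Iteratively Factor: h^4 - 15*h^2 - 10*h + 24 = (h + 3)*(h^3 - 3*h^2 - 6*h + 8) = (h - 4)*(h + 3)*(h^2 + h - 2) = (h - 4)*(h + 2)*(h + 3)*(h - 1)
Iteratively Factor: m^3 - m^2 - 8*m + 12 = (m + 3)*(m^2 - 4*m + 4) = (m - 2)*(m + 3)*(m - 2)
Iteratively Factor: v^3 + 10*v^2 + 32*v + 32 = (v + 2)*(v^2 + 8*v + 16) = (v + 2)*(v + 4)*(v + 4)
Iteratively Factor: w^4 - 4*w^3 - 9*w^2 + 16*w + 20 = (w + 1)*(w^3 - 5*w^2 - 4*w + 20) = (w - 2)*(w + 1)*(w^2 - 3*w - 10) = (w - 2)*(w + 1)*(w + 2)*(w - 5)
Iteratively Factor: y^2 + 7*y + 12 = (y + 3)*(y + 4)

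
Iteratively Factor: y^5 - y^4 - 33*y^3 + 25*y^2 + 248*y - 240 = (y - 1)*(y^4 - 33*y^2 - 8*y + 240) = (y - 1)*(y + 4)*(y^3 - 4*y^2 - 17*y + 60) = (y - 1)*(y + 4)^2*(y^2 - 8*y + 15) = (y - 5)*(y - 1)*(y + 4)^2*(y - 3)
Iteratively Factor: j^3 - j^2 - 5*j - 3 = (j - 3)*(j^2 + 2*j + 1) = (j - 3)*(j + 1)*(j + 1)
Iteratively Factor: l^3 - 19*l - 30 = (l - 5)*(l^2 + 5*l + 6) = (l - 5)*(l + 3)*(l + 2)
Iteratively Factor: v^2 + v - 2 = (v + 2)*(v - 1)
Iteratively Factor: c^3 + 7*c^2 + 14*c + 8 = (c + 1)*(c^2 + 6*c + 8) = (c + 1)*(c + 2)*(c + 4)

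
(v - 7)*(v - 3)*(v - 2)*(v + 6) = v^4 - 6*v^3 - 31*v^2 + 204*v - 252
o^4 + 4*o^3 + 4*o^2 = o^2*(o + 2)^2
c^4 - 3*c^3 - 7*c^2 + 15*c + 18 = (c - 3)^2*(c + 1)*(c + 2)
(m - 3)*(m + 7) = m^2 + 4*m - 21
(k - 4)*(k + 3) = k^2 - k - 12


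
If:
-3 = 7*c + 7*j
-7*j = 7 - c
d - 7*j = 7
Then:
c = 1/2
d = 1/2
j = -13/14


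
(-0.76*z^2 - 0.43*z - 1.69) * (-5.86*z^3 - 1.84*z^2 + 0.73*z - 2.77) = 4.4536*z^5 + 3.9182*z^4 + 10.1398*z^3 + 4.9009*z^2 - 0.0426*z + 4.6813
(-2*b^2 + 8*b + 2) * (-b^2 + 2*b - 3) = 2*b^4 - 12*b^3 + 20*b^2 - 20*b - 6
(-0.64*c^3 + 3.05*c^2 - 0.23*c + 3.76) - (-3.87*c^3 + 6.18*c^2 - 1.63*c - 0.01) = 3.23*c^3 - 3.13*c^2 + 1.4*c + 3.77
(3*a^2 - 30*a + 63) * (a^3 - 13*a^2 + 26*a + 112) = 3*a^5 - 69*a^4 + 531*a^3 - 1263*a^2 - 1722*a + 7056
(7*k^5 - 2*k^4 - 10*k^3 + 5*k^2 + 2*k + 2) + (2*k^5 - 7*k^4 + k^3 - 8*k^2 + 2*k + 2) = 9*k^5 - 9*k^4 - 9*k^3 - 3*k^2 + 4*k + 4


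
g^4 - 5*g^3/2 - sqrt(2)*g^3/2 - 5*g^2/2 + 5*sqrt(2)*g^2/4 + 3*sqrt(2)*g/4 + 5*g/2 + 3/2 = (g - 3)*(g + 1/2)*(g - sqrt(2))*(g + sqrt(2)/2)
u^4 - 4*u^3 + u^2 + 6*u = u*(u - 3)*(u - 2)*(u + 1)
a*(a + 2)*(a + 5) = a^3 + 7*a^2 + 10*a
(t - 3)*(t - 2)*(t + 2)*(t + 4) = t^4 + t^3 - 16*t^2 - 4*t + 48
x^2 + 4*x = x*(x + 4)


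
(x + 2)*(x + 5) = x^2 + 7*x + 10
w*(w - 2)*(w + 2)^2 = w^4 + 2*w^3 - 4*w^2 - 8*w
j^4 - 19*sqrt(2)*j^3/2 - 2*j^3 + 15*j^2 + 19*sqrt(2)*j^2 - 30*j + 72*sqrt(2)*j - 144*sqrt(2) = (j - 2)*(j - 8*sqrt(2))*(j - 3*sqrt(2))*(j + 3*sqrt(2)/2)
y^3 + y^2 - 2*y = y*(y - 1)*(y + 2)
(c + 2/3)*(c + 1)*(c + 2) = c^3 + 11*c^2/3 + 4*c + 4/3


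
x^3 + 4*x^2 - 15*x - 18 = (x - 3)*(x + 1)*(x + 6)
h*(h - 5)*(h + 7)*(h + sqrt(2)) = h^4 + sqrt(2)*h^3 + 2*h^3 - 35*h^2 + 2*sqrt(2)*h^2 - 35*sqrt(2)*h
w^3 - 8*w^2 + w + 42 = (w - 7)*(w - 3)*(w + 2)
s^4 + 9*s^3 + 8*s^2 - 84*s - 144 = (s - 3)*(s + 2)*(s + 4)*(s + 6)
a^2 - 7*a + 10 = (a - 5)*(a - 2)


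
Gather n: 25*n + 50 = 25*n + 50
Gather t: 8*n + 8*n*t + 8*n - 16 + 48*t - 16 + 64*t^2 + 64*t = 16*n + 64*t^2 + t*(8*n + 112) - 32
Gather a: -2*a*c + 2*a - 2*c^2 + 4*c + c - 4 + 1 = a*(2 - 2*c) - 2*c^2 + 5*c - 3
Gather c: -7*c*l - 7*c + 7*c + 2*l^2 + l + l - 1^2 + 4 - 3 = -7*c*l + 2*l^2 + 2*l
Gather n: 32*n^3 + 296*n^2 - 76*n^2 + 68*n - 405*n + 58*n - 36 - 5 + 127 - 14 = 32*n^3 + 220*n^2 - 279*n + 72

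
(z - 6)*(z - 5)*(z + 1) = z^3 - 10*z^2 + 19*z + 30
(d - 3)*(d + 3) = d^2 - 9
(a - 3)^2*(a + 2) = a^3 - 4*a^2 - 3*a + 18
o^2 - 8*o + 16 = (o - 4)^2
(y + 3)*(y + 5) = y^2 + 8*y + 15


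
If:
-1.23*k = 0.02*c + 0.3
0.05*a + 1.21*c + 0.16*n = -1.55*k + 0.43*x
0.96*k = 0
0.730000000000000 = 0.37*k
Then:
No Solution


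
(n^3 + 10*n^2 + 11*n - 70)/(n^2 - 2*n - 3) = (-n^3 - 10*n^2 - 11*n + 70)/(-n^2 + 2*n + 3)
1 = 1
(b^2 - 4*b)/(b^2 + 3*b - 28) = b/(b + 7)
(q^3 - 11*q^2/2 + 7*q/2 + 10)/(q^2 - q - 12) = (2*q^2 - 3*q - 5)/(2*(q + 3))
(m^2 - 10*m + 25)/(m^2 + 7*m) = (m^2 - 10*m + 25)/(m*(m + 7))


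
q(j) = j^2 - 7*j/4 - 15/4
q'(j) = 2*j - 7/4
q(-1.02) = -0.92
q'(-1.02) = -3.79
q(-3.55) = 15.06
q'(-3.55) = -8.85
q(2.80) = -0.81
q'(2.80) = 3.85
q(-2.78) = 8.84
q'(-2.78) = -7.31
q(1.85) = -3.56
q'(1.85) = 1.95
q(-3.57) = 15.24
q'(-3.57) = -8.89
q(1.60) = -3.99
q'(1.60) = 1.45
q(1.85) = -3.56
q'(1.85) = 1.95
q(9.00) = 61.50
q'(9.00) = 16.25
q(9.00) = 61.50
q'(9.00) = 16.25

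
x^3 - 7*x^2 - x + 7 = (x - 7)*(x - 1)*(x + 1)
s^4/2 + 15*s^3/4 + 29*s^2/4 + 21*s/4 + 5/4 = (s/2 + 1/2)*(s + 1/2)*(s + 1)*(s + 5)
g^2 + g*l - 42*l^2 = (g - 6*l)*(g + 7*l)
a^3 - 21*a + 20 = (a - 4)*(a - 1)*(a + 5)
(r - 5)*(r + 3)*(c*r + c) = c*r^3 - c*r^2 - 17*c*r - 15*c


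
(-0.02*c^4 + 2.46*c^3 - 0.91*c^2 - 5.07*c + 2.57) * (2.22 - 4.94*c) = 0.0988*c^5 - 12.1968*c^4 + 9.9566*c^3 + 23.0256*c^2 - 23.9512*c + 5.7054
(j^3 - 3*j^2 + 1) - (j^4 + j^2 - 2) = -j^4 + j^3 - 4*j^2 + 3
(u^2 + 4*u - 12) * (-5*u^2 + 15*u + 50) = -5*u^4 - 5*u^3 + 170*u^2 + 20*u - 600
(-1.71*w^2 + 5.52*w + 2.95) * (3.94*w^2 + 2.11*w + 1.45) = -6.7374*w^4 + 18.1407*w^3 + 20.7907*w^2 + 14.2285*w + 4.2775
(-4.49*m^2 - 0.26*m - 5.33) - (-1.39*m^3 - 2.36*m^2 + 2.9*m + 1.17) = 1.39*m^3 - 2.13*m^2 - 3.16*m - 6.5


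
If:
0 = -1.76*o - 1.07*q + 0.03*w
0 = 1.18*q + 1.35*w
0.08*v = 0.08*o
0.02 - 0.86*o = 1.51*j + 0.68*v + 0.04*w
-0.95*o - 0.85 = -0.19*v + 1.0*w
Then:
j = 0.43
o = -0.39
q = 0.63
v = -0.39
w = -0.55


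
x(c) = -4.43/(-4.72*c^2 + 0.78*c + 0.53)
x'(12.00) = -0.00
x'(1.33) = -1.13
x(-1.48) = 0.40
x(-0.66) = 2.17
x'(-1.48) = 0.54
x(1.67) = 0.39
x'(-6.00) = 0.01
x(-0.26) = -545.03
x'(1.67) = -0.52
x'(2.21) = -0.21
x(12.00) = 0.01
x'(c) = -4.43*(9.44*c - 0.78)/(-4.72*c^2 + 0.78*c + 0.53)^2 = (3.4554 - 41.8192*c)/(-4.72*c^2 + 0.78*c + 0.53)^2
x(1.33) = 0.65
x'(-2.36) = 0.13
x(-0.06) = -9.50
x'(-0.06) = 27.44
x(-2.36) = 0.16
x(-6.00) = 0.03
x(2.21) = 0.21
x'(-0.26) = 216885.27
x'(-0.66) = 7.46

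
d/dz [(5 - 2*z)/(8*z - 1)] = -38/(8*z - 1)^2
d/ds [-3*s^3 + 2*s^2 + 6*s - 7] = -9*s^2 + 4*s + 6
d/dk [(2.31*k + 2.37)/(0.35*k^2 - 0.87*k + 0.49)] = (-0.8085*k^2 - 1.659*k + 3.1938)/(0.1225*k^4 - 0.609*k^3 + 1.0999*k^2 - 0.8526*k + 0.2401)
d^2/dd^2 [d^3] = 6*d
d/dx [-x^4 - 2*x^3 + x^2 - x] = -4*x^3 - 6*x^2 + 2*x - 1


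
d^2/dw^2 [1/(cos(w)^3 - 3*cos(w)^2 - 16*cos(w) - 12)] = ((-61*cos(w) - 24*cos(2*w) + 9*cos(3*w))*(-cos(w)^3 + 3*cos(w)^2 + 16*cos(w) + 12)/4 - 2*(-3*cos(w)^2 + 6*cos(w) + 16)^2*sin(w)^2)/(-cos(w)^3 + 3*cos(w)^2 + 16*cos(w) + 12)^3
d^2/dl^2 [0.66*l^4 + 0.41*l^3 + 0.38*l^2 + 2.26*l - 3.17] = 7.92*l^2 + 2.46*l + 0.76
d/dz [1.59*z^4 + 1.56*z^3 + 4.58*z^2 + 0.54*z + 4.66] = 6.36*z^3 + 4.68*z^2 + 9.16*z + 0.54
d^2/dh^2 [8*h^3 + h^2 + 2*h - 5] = 48*h + 2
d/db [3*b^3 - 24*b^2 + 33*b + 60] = 9*b^2 - 48*b + 33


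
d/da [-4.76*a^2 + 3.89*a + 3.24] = 3.89 - 9.52*a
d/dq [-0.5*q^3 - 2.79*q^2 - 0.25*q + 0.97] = -1.5*q^2 - 5.58*q - 0.25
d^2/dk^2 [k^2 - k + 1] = 2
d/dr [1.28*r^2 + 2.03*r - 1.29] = 2.56*r + 2.03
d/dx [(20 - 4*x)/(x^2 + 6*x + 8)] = 4*(-x^2 - 6*x + 2*(x - 5)*(x + 3) - 8)/(x^2 + 6*x + 8)^2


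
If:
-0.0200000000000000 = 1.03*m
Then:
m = -0.02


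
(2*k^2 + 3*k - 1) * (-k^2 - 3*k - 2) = -2*k^4 - 9*k^3 - 12*k^2 - 3*k + 2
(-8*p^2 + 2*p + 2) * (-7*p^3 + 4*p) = 56*p^5 - 14*p^4 - 46*p^3 + 8*p^2 + 8*p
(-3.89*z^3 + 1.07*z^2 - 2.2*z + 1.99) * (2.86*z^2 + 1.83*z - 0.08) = -11.1254*z^5 - 4.0585*z^4 - 4.0227*z^3 + 1.5798*z^2 + 3.8177*z - 0.1592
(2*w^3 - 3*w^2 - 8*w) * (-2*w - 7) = -4*w^4 - 8*w^3 + 37*w^2 + 56*w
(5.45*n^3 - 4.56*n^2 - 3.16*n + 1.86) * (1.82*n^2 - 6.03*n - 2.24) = 9.919*n^5 - 41.1627*n^4 + 9.5376*n^3 + 32.6544*n^2 - 4.1374*n - 4.1664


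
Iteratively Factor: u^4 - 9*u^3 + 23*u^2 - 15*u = (u)*(u^3 - 9*u^2 + 23*u - 15) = u*(u - 5)*(u^2 - 4*u + 3) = u*(u - 5)*(u - 3)*(u - 1)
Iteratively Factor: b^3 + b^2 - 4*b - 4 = (b + 2)*(b^2 - b - 2) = (b - 2)*(b + 2)*(b + 1)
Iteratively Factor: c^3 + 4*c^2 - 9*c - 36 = (c + 3)*(c^2 + c - 12) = (c - 3)*(c + 3)*(c + 4)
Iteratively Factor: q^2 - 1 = (q + 1)*(q - 1)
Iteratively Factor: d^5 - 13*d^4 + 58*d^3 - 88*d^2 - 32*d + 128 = (d - 4)*(d^4 - 9*d^3 + 22*d^2 - 32) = (d - 4)*(d + 1)*(d^3 - 10*d^2 + 32*d - 32) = (d - 4)*(d - 2)*(d + 1)*(d^2 - 8*d + 16) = (d - 4)^2*(d - 2)*(d + 1)*(d - 4)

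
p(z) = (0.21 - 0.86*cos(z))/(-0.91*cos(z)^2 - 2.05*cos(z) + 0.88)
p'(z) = (0.21 - 0.86*cos(z))*(-1.82*sin(z)*cos(z) - 2.05*sin(z))/(-0.91*cos(z)^2 - 2.05*cos(z) + 0.88)^2 + 0.86*sin(z)/(-0.91*cos(z)^2 - 2.05*cos(z) + 0.88)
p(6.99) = 0.37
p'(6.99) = 0.22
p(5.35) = 0.46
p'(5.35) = -0.69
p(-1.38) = 0.10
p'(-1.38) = -1.32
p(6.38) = 0.31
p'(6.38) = 0.02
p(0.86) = 0.42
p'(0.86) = 0.44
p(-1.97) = 0.35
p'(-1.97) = -0.23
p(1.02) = 0.54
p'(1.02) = 1.48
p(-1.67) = 0.27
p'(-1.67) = -0.32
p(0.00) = 0.31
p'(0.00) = 0.00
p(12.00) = 0.34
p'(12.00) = -0.13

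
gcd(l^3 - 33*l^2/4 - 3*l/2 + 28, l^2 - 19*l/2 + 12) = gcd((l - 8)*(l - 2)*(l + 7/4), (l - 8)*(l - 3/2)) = l - 8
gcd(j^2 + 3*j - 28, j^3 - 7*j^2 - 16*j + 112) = j - 4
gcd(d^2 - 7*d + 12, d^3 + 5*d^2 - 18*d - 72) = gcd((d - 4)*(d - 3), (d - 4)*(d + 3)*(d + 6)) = d - 4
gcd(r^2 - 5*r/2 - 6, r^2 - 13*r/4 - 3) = r - 4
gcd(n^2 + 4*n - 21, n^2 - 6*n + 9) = n - 3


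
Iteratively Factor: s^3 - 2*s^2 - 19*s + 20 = (s - 1)*(s^2 - s - 20) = (s - 1)*(s + 4)*(s - 5)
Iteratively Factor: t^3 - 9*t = (t + 3)*(t^2 - 3*t) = t*(t + 3)*(t - 3)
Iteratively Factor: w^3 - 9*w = (w + 3)*(w^2 - 3*w) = (w - 3)*(w + 3)*(w)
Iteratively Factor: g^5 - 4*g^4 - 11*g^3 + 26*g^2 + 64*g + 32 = (g + 1)*(g^4 - 5*g^3 - 6*g^2 + 32*g + 32) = (g - 4)*(g + 1)*(g^3 - g^2 - 10*g - 8) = (g - 4)*(g + 1)*(g + 2)*(g^2 - 3*g - 4) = (g - 4)*(g + 1)^2*(g + 2)*(g - 4)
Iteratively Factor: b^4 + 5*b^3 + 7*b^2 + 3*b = (b)*(b^3 + 5*b^2 + 7*b + 3) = b*(b + 1)*(b^2 + 4*b + 3) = b*(b + 1)^2*(b + 3)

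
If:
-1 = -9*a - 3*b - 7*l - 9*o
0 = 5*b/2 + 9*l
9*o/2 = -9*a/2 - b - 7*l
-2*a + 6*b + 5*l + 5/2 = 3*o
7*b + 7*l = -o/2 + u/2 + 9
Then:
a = -1225/318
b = 18/53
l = -5/53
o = 3743/954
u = -10153/954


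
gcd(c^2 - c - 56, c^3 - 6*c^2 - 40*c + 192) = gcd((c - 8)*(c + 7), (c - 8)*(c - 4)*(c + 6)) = c - 8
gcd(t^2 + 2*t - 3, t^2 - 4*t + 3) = t - 1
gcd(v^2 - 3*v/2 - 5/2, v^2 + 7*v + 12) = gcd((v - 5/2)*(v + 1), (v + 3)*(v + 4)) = 1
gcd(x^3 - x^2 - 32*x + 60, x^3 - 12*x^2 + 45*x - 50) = x^2 - 7*x + 10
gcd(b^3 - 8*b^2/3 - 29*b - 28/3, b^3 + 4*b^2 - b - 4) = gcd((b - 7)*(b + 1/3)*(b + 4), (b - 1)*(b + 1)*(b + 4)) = b + 4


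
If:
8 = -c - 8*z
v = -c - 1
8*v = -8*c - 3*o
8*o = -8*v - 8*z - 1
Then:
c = 19/27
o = 8/3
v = -46/27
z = -235/216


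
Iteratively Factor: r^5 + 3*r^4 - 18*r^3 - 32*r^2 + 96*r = (r - 3)*(r^4 + 6*r^3 - 32*r) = (r - 3)*(r + 4)*(r^3 + 2*r^2 - 8*r) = (r - 3)*(r - 2)*(r + 4)*(r^2 + 4*r) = r*(r - 3)*(r - 2)*(r + 4)*(r + 4)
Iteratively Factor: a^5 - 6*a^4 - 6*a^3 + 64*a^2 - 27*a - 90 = (a + 1)*(a^4 - 7*a^3 + a^2 + 63*a - 90) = (a - 2)*(a + 1)*(a^3 - 5*a^2 - 9*a + 45) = (a - 3)*(a - 2)*(a + 1)*(a^2 - 2*a - 15) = (a - 3)*(a - 2)*(a + 1)*(a + 3)*(a - 5)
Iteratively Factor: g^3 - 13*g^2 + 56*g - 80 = (g - 4)*(g^2 - 9*g + 20) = (g - 5)*(g - 4)*(g - 4)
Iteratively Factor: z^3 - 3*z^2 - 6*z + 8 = (z + 2)*(z^2 - 5*z + 4) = (z - 4)*(z + 2)*(z - 1)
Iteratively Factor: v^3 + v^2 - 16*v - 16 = (v + 4)*(v^2 - 3*v - 4) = (v - 4)*(v + 4)*(v + 1)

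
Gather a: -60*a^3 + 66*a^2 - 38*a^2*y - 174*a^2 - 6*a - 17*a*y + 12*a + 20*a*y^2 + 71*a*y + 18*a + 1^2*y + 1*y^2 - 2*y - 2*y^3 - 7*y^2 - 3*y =-60*a^3 + a^2*(-38*y - 108) + a*(20*y^2 + 54*y + 24) - 2*y^3 - 6*y^2 - 4*y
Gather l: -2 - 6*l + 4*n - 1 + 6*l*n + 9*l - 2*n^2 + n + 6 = l*(6*n + 3) - 2*n^2 + 5*n + 3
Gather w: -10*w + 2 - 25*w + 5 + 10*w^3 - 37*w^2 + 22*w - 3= 10*w^3 - 37*w^2 - 13*w + 4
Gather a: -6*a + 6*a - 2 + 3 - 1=0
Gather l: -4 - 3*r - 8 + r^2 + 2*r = r^2 - r - 12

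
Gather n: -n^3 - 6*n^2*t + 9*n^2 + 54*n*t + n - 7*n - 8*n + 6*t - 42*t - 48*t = -n^3 + n^2*(9 - 6*t) + n*(54*t - 14) - 84*t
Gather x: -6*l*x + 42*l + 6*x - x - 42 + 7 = 42*l + x*(5 - 6*l) - 35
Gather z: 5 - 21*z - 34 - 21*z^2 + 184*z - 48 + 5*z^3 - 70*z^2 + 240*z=5*z^3 - 91*z^2 + 403*z - 77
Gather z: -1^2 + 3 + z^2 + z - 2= z^2 + z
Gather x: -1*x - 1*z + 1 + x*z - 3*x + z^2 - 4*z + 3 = x*(z - 4) + z^2 - 5*z + 4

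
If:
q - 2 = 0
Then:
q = 2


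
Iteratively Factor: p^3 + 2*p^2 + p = (p + 1)*(p^2 + p) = p*(p + 1)*(p + 1)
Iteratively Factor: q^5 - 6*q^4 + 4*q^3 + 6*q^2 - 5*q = (q)*(q^4 - 6*q^3 + 4*q^2 + 6*q - 5) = q*(q - 1)*(q^3 - 5*q^2 - q + 5) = q*(q - 1)^2*(q^2 - 4*q - 5) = q*(q - 1)^2*(q + 1)*(q - 5)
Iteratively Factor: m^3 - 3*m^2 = (m)*(m^2 - 3*m) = m*(m - 3)*(m)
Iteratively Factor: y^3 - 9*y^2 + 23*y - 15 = (y - 3)*(y^2 - 6*y + 5) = (y - 5)*(y - 3)*(y - 1)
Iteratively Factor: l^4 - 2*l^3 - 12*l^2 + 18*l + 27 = (l - 3)*(l^3 + l^2 - 9*l - 9) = (l - 3)*(l + 1)*(l^2 - 9) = (l - 3)*(l + 1)*(l + 3)*(l - 3)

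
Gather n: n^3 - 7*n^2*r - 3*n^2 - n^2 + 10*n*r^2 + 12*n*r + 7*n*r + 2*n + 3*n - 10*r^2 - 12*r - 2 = n^3 + n^2*(-7*r - 4) + n*(10*r^2 + 19*r + 5) - 10*r^2 - 12*r - 2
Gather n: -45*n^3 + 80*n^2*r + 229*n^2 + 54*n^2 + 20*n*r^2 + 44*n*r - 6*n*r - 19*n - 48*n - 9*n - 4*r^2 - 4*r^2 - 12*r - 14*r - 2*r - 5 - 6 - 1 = -45*n^3 + n^2*(80*r + 283) + n*(20*r^2 + 38*r - 76) - 8*r^2 - 28*r - 12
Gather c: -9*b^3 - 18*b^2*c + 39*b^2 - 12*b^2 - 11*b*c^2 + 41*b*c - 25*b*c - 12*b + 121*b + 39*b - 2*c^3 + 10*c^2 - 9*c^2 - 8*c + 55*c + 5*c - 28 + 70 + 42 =-9*b^3 + 27*b^2 + 148*b - 2*c^3 + c^2*(1 - 11*b) + c*(-18*b^2 + 16*b + 52) + 84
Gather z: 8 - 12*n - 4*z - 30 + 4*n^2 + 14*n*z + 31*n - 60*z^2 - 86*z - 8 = 4*n^2 + 19*n - 60*z^2 + z*(14*n - 90) - 30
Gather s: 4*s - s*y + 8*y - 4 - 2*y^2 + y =s*(4 - y) - 2*y^2 + 9*y - 4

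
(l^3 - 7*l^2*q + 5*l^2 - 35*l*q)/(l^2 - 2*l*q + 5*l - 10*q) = l*(-l + 7*q)/(-l + 2*q)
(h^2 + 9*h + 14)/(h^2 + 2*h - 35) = (h + 2)/(h - 5)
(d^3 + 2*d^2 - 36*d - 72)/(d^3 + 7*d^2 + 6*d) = (d^2 - 4*d - 12)/(d*(d + 1))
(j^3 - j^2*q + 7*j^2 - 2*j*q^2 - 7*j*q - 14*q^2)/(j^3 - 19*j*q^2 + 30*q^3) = (-j^2 - j*q - 7*j - 7*q)/(-j^2 - 2*j*q + 15*q^2)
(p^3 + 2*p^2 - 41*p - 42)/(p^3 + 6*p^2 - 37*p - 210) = (p + 1)/(p + 5)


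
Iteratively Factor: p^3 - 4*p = (p + 2)*(p^2 - 2*p) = p*(p + 2)*(p - 2)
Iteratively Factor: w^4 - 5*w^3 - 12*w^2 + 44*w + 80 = (w + 2)*(w^3 - 7*w^2 + 2*w + 40) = (w - 5)*(w + 2)*(w^2 - 2*w - 8) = (w - 5)*(w + 2)^2*(w - 4)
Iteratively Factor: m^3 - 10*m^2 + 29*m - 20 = (m - 4)*(m^2 - 6*m + 5) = (m - 5)*(m - 4)*(m - 1)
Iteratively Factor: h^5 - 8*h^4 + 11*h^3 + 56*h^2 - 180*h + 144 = (h - 3)*(h^4 - 5*h^3 - 4*h^2 + 44*h - 48) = (h - 4)*(h - 3)*(h^3 - h^2 - 8*h + 12) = (h - 4)*(h - 3)*(h + 3)*(h^2 - 4*h + 4) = (h - 4)*(h - 3)*(h - 2)*(h + 3)*(h - 2)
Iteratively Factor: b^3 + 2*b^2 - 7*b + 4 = (b + 4)*(b^2 - 2*b + 1) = (b - 1)*(b + 4)*(b - 1)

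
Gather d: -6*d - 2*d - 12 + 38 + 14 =40 - 8*d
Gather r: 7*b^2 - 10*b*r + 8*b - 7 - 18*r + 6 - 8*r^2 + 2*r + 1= 7*b^2 + 8*b - 8*r^2 + r*(-10*b - 16)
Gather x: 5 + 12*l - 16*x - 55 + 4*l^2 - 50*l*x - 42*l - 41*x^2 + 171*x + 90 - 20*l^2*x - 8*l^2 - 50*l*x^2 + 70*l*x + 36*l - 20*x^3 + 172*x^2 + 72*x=-4*l^2 + 6*l - 20*x^3 + x^2*(131 - 50*l) + x*(-20*l^2 + 20*l + 227) + 40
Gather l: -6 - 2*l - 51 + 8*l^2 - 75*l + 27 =8*l^2 - 77*l - 30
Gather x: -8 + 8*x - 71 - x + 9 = 7*x - 70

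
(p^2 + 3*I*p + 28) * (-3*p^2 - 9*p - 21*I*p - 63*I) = -3*p^4 - 9*p^3 - 30*I*p^3 - 21*p^2 - 90*I*p^2 - 63*p - 588*I*p - 1764*I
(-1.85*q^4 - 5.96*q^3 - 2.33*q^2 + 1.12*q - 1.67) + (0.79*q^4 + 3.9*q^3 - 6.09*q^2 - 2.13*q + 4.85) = -1.06*q^4 - 2.06*q^3 - 8.42*q^2 - 1.01*q + 3.18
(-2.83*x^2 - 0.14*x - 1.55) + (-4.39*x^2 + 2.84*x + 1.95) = -7.22*x^2 + 2.7*x + 0.4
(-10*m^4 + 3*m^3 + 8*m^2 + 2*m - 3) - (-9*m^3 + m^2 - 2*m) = -10*m^4 + 12*m^3 + 7*m^2 + 4*m - 3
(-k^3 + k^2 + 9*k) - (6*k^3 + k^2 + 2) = -7*k^3 + 9*k - 2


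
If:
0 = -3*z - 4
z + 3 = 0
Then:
No Solution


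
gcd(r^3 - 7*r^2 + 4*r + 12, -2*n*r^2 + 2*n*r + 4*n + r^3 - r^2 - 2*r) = r^2 - r - 2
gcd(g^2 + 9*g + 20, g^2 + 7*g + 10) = g + 5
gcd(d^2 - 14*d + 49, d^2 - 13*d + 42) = d - 7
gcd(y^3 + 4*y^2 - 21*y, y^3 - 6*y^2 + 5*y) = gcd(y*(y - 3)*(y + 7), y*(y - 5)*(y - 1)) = y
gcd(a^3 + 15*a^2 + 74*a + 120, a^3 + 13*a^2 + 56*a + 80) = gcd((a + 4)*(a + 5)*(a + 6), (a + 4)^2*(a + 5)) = a^2 + 9*a + 20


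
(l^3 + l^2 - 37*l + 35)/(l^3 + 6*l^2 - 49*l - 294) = (l^2 - 6*l + 5)/(l^2 - l - 42)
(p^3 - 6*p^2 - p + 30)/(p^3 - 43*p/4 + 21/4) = 4*(p^2 - 3*p - 10)/(4*p^2 + 12*p - 7)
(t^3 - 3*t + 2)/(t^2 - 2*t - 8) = (t^2 - 2*t + 1)/(t - 4)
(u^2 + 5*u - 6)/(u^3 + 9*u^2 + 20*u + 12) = (u - 1)/(u^2 + 3*u + 2)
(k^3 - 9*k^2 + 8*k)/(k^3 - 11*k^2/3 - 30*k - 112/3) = 3*k*(k - 1)/(3*k^2 + 13*k + 14)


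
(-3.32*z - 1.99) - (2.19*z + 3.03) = -5.51*z - 5.02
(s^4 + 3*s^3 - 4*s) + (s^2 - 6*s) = s^4 + 3*s^3 + s^2 - 10*s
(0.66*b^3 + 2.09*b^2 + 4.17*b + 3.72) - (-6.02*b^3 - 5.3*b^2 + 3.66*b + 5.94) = 6.68*b^3 + 7.39*b^2 + 0.51*b - 2.22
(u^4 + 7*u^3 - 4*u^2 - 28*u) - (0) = u^4 + 7*u^3 - 4*u^2 - 28*u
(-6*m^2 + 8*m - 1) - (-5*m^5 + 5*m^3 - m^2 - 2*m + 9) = 5*m^5 - 5*m^3 - 5*m^2 + 10*m - 10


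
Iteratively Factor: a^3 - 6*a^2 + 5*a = (a)*(a^2 - 6*a + 5) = a*(a - 5)*(a - 1)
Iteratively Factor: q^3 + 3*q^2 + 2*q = (q + 2)*(q^2 + q) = (q + 1)*(q + 2)*(q)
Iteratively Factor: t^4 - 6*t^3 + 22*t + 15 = (t + 1)*(t^3 - 7*t^2 + 7*t + 15) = (t + 1)^2*(t^2 - 8*t + 15) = (t - 3)*(t + 1)^2*(t - 5)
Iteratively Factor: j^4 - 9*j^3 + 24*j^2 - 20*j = (j)*(j^3 - 9*j^2 + 24*j - 20) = j*(j - 2)*(j^2 - 7*j + 10) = j*(j - 2)^2*(j - 5)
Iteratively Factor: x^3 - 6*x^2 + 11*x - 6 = (x - 3)*(x^2 - 3*x + 2) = (x - 3)*(x - 1)*(x - 2)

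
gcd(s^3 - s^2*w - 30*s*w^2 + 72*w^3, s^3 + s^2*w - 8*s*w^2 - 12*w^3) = s - 3*w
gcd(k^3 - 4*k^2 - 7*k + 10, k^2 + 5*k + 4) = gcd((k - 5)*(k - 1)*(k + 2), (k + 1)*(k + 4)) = 1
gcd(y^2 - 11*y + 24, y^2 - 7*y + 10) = 1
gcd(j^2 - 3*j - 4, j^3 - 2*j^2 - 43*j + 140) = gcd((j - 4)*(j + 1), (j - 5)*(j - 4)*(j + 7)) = j - 4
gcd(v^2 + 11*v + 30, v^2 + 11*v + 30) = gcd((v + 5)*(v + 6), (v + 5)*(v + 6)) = v^2 + 11*v + 30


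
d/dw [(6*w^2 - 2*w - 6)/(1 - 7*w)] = 2*(-21*w^2 + 6*w - 22)/(49*w^2 - 14*w + 1)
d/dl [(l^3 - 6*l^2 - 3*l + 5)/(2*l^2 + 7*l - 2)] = (2*l^4 + 14*l^3 - 42*l^2 + 4*l - 29)/(4*l^4 + 28*l^3 + 41*l^2 - 28*l + 4)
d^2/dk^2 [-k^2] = -2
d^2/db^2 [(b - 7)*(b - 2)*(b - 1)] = 6*b - 20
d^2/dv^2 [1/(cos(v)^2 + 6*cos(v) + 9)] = 2*(3*cos(v) - cos(2*v) + 2)/(cos(v) + 3)^4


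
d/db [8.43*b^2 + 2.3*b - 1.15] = 16.86*b + 2.3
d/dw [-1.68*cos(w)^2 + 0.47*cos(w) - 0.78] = (3.36*cos(w) - 0.47)*sin(w)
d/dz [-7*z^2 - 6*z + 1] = -14*z - 6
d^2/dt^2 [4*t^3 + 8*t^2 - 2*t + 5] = 24*t + 16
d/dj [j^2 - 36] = 2*j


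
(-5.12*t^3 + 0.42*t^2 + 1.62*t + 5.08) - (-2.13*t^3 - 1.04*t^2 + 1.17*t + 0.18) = -2.99*t^3 + 1.46*t^2 + 0.45*t + 4.9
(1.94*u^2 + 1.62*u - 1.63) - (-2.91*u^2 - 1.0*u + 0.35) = 4.85*u^2 + 2.62*u - 1.98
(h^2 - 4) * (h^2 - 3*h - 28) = h^4 - 3*h^3 - 32*h^2 + 12*h + 112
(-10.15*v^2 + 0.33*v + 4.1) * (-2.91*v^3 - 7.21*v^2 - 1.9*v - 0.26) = 29.5365*v^5 + 72.2212*v^4 + 4.9747*v^3 - 27.549*v^2 - 7.8758*v - 1.066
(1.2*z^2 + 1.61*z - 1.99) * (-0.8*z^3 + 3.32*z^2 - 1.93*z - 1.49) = -0.96*z^5 + 2.696*z^4 + 4.6212*z^3 - 11.5021*z^2 + 1.4418*z + 2.9651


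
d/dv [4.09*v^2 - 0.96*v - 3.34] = 8.18*v - 0.96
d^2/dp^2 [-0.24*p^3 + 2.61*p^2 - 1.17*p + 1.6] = 5.22 - 1.44*p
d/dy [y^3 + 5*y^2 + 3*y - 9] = 3*y^2 + 10*y + 3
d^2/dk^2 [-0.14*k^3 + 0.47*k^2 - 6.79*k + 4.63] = 0.94 - 0.84*k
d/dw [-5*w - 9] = -5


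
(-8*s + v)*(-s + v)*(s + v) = 8*s^3 - s^2*v - 8*s*v^2 + v^3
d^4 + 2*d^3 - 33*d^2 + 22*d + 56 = (d - 4)*(d - 2)*(d + 1)*(d + 7)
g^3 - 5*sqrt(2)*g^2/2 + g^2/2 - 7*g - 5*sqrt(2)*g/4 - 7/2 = (g + 1/2)*(g - 7*sqrt(2)/2)*(g + sqrt(2))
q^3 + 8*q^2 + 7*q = q*(q + 1)*(q + 7)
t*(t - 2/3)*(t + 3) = t^3 + 7*t^2/3 - 2*t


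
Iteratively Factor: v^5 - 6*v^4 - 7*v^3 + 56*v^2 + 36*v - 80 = (v + 2)*(v^4 - 8*v^3 + 9*v^2 + 38*v - 40) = (v - 4)*(v + 2)*(v^3 - 4*v^2 - 7*v + 10) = (v - 5)*(v - 4)*(v + 2)*(v^2 + v - 2) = (v - 5)*(v - 4)*(v + 2)^2*(v - 1)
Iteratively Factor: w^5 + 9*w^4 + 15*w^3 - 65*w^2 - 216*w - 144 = (w + 4)*(w^4 + 5*w^3 - 5*w^2 - 45*w - 36) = (w - 3)*(w + 4)*(w^3 + 8*w^2 + 19*w + 12) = (w - 3)*(w + 1)*(w + 4)*(w^2 + 7*w + 12) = (w - 3)*(w + 1)*(w + 3)*(w + 4)*(w + 4)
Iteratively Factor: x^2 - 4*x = (x - 4)*(x)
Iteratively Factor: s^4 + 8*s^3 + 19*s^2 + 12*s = (s)*(s^3 + 8*s^2 + 19*s + 12) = s*(s + 4)*(s^2 + 4*s + 3) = s*(s + 3)*(s + 4)*(s + 1)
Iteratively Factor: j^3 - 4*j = (j - 2)*(j^2 + 2*j) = j*(j - 2)*(j + 2)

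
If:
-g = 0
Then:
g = 0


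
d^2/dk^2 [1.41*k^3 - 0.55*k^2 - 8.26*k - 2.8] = 8.46*k - 1.1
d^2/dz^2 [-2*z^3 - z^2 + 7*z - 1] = -12*z - 2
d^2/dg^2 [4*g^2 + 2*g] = 8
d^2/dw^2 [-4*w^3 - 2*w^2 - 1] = -24*w - 4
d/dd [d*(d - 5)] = 2*d - 5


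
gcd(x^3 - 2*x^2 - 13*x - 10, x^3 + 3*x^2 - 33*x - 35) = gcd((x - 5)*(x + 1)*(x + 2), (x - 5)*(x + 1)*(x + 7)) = x^2 - 4*x - 5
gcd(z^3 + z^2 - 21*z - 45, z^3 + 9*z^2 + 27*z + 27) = z^2 + 6*z + 9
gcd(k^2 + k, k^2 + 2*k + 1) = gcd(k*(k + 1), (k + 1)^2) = k + 1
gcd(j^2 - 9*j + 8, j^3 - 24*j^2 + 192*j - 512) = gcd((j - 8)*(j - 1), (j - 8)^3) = j - 8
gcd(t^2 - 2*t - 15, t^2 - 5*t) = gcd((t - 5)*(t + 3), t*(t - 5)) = t - 5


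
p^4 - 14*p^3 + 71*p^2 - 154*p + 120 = (p - 5)*(p - 4)*(p - 3)*(p - 2)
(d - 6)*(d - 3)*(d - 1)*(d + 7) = d^4 - 3*d^3 - 43*d^2 + 171*d - 126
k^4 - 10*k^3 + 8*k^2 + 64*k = k*(k - 8)*(k - 4)*(k + 2)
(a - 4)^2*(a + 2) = a^3 - 6*a^2 + 32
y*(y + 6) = y^2 + 6*y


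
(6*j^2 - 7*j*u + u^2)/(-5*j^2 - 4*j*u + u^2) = (-6*j^2 + 7*j*u - u^2)/(5*j^2 + 4*j*u - u^2)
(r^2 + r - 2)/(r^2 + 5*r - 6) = (r + 2)/(r + 6)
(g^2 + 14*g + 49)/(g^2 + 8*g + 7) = (g + 7)/(g + 1)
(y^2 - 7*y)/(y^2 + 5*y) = (y - 7)/(y + 5)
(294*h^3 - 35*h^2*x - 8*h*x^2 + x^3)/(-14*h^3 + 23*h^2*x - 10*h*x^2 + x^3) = (-42*h^2 - h*x + x^2)/(2*h^2 - 3*h*x + x^2)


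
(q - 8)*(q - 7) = q^2 - 15*q + 56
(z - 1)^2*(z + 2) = z^3 - 3*z + 2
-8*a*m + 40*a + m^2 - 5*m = (-8*a + m)*(m - 5)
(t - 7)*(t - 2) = t^2 - 9*t + 14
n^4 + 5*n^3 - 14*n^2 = n^2*(n - 2)*(n + 7)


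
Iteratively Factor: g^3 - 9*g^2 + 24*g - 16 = (g - 4)*(g^2 - 5*g + 4) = (g - 4)*(g - 1)*(g - 4)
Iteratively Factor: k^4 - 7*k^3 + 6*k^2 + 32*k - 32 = (k + 2)*(k^3 - 9*k^2 + 24*k - 16) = (k - 4)*(k + 2)*(k^2 - 5*k + 4) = (k - 4)*(k - 1)*(k + 2)*(k - 4)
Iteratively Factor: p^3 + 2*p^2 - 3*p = (p - 1)*(p^2 + 3*p) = p*(p - 1)*(p + 3)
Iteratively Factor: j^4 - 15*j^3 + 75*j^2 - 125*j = (j - 5)*(j^3 - 10*j^2 + 25*j) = (j - 5)^2*(j^2 - 5*j) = (j - 5)^3*(j)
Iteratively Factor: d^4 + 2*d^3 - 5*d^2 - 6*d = (d)*(d^3 + 2*d^2 - 5*d - 6) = d*(d + 1)*(d^2 + d - 6) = d*(d - 2)*(d + 1)*(d + 3)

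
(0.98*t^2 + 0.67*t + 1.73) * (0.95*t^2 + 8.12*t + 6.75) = 0.931*t^4 + 8.5941*t^3 + 13.6989*t^2 + 18.5701*t + 11.6775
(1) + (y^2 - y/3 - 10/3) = y^2 - y/3 - 7/3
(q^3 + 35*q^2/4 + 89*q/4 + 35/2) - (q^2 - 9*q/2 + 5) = q^3 + 31*q^2/4 + 107*q/4 + 25/2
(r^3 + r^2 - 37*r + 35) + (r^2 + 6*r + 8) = r^3 + 2*r^2 - 31*r + 43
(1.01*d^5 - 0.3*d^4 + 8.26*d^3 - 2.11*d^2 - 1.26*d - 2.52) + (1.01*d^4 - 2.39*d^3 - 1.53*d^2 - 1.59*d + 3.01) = 1.01*d^5 + 0.71*d^4 + 5.87*d^3 - 3.64*d^2 - 2.85*d + 0.49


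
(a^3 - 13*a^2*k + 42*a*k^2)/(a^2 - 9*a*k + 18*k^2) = a*(a - 7*k)/(a - 3*k)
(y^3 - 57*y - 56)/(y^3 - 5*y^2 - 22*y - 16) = (y + 7)/(y + 2)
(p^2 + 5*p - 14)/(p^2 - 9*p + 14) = (p + 7)/(p - 7)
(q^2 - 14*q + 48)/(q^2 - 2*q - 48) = (q - 6)/(q + 6)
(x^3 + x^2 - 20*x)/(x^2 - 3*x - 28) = x*(-x^2 - x + 20)/(-x^2 + 3*x + 28)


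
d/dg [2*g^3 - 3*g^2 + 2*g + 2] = 6*g^2 - 6*g + 2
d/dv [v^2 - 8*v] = 2*v - 8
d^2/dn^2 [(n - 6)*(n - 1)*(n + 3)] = 6*n - 8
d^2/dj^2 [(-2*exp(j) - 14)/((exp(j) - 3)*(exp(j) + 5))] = 2*(-exp(4*j) - 26*exp(3*j) - 132*exp(2*j) - 478*exp(j) - 435)*exp(j)/(exp(6*j) + 6*exp(5*j) - 33*exp(4*j) - 172*exp(3*j) + 495*exp(2*j) + 1350*exp(j) - 3375)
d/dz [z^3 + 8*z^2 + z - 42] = 3*z^2 + 16*z + 1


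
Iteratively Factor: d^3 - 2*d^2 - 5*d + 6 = (d + 2)*(d^2 - 4*d + 3) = (d - 3)*(d + 2)*(d - 1)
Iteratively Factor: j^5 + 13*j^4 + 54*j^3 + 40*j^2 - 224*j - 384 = (j + 4)*(j^4 + 9*j^3 + 18*j^2 - 32*j - 96) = (j + 4)^2*(j^3 + 5*j^2 - 2*j - 24) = (j + 3)*(j + 4)^2*(j^2 + 2*j - 8) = (j + 3)*(j + 4)^3*(j - 2)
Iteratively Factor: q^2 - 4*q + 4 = (q - 2)*(q - 2)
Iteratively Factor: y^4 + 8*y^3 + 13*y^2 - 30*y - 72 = (y - 2)*(y^3 + 10*y^2 + 33*y + 36) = (y - 2)*(y + 3)*(y^2 + 7*y + 12) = (y - 2)*(y + 3)^2*(y + 4)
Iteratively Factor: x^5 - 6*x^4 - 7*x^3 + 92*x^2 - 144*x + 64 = (x + 4)*(x^4 - 10*x^3 + 33*x^2 - 40*x + 16) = (x - 4)*(x + 4)*(x^3 - 6*x^2 + 9*x - 4) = (x - 4)^2*(x + 4)*(x^2 - 2*x + 1) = (x - 4)^2*(x - 1)*(x + 4)*(x - 1)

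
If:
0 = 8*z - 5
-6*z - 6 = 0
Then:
No Solution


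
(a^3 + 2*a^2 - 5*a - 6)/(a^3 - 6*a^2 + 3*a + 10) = (a + 3)/(a - 5)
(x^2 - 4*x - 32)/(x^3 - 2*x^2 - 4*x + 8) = (x^2 - 4*x - 32)/(x^3 - 2*x^2 - 4*x + 8)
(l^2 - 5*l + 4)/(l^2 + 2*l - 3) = (l - 4)/(l + 3)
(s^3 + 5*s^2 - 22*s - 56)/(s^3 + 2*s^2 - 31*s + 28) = (s + 2)/(s - 1)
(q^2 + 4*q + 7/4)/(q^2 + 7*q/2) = (q + 1/2)/q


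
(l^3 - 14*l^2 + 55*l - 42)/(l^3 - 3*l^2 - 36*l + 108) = (l^2 - 8*l + 7)/(l^2 + 3*l - 18)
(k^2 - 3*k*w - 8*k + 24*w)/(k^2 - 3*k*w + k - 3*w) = (k - 8)/(k + 1)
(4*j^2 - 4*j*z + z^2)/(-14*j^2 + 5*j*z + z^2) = (-2*j + z)/(7*j + z)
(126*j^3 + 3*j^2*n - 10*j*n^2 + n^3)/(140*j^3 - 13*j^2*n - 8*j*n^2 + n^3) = (18*j^2 + 3*j*n - n^2)/(20*j^2 + j*n - n^2)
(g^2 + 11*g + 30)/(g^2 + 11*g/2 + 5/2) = 2*(g + 6)/(2*g + 1)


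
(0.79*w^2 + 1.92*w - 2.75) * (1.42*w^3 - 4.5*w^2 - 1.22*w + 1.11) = 1.1218*w^5 - 0.8286*w^4 - 13.5088*w^3 + 10.9095*w^2 + 5.4862*w - 3.0525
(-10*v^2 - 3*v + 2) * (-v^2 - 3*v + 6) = 10*v^4 + 33*v^3 - 53*v^2 - 24*v + 12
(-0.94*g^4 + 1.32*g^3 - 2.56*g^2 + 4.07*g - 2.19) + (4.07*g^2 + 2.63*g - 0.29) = -0.94*g^4 + 1.32*g^3 + 1.51*g^2 + 6.7*g - 2.48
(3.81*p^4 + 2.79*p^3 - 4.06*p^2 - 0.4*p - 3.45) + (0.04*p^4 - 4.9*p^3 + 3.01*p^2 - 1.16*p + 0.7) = 3.85*p^4 - 2.11*p^3 - 1.05*p^2 - 1.56*p - 2.75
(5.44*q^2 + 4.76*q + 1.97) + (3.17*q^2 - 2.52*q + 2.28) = 8.61*q^2 + 2.24*q + 4.25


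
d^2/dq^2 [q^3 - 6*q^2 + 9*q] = 6*q - 12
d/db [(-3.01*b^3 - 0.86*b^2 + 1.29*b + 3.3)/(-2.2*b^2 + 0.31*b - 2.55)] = (6.622*b^4 - 1.8662*b^3 + 25.5979*b^2 + 18.906*b - 4.3125)/(4.84*b^4 - 1.364*b^3 + 11.3161*b^2 - 1.581*b + 6.5025)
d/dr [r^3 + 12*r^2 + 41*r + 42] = 3*r^2 + 24*r + 41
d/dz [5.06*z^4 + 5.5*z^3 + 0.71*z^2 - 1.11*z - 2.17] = 20.24*z^3 + 16.5*z^2 + 1.42*z - 1.11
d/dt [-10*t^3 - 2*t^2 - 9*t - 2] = -30*t^2 - 4*t - 9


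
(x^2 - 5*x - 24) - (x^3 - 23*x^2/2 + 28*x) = -x^3 + 25*x^2/2 - 33*x - 24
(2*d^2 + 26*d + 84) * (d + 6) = 2*d^3 + 38*d^2 + 240*d + 504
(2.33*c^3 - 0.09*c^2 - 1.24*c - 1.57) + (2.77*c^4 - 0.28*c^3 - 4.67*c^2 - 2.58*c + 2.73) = 2.77*c^4 + 2.05*c^3 - 4.76*c^2 - 3.82*c + 1.16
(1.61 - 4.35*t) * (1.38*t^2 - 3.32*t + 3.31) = -6.003*t^3 + 16.6638*t^2 - 19.7437*t + 5.3291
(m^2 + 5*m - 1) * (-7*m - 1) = -7*m^3 - 36*m^2 + 2*m + 1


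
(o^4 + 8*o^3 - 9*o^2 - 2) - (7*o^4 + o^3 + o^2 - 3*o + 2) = -6*o^4 + 7*o^3 - 10*o^2 + 3*o - 4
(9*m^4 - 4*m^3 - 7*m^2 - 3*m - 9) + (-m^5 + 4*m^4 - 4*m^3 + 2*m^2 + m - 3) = -m^5 + 13*m^4 - 8*m^3 - 5*m^2 - 2*m - 12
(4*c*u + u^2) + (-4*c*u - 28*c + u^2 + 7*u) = -28*c + 2*u^2 + 7*u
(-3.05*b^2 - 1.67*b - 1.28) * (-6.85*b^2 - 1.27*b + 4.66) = 20.8925*b^4 + 15.313*b^3 - 3.3241*b^2 - 6.1566*b - 5.9648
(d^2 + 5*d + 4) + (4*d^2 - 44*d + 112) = 5*d^2 - 39*d + 116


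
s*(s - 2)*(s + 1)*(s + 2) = s^4 + s^3 - 4*s^2 - 4*s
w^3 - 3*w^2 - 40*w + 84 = (w - 7)*(w - 2)*(w + 6)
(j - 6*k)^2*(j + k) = j^3 - 11*j^2*k + 24*j*k^2 + 36*k^3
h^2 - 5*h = h*(h - 5)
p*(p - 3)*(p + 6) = p^3 + 3*p^2 - 18*p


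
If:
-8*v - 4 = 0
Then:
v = -1/2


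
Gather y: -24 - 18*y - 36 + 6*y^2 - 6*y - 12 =6*y^2 - 24*y - 72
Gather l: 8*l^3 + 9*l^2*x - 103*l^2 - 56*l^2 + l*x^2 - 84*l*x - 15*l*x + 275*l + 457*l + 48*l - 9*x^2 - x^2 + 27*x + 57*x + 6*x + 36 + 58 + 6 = 8*l^3 + l^2*(9*x - 159) + l*(x^2 - 99*x + 780) - 10*x^2 + 90*x + 100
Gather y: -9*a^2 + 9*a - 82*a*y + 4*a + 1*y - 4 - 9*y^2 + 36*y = -9*a^2 + 13*a - 9*y^2 + y*(37 - 82*a) - 4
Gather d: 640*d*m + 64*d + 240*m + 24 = d*(640*m + 64) + 240*m + 24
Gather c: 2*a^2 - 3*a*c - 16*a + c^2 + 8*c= 2*a^2 - 16*a + c^2 + c*(8 - 3*a)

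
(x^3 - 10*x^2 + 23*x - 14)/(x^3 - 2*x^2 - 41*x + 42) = (x - 2)/(x + 6)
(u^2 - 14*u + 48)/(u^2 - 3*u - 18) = (u - 8)/(u + 3)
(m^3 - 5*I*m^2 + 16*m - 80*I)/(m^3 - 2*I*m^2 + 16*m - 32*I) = (m - 5*I)/(m - 2*I)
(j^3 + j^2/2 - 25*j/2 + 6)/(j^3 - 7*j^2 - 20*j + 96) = (j - 1/2)/(j - 8)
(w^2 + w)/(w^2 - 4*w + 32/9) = 9*w*(w + 1)/(9*w^2 - 36*w + 32)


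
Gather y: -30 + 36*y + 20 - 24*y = 12*y - 10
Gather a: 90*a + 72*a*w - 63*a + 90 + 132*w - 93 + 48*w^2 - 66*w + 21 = a*(72*w + 27) + 48*w^2 + 66*w + 18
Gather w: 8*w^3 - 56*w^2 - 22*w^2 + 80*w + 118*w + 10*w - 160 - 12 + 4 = 8*w^3 - 78*w^2 + 208*w - 168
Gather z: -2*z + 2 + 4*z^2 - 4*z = 4*z^2 - 6*z + 2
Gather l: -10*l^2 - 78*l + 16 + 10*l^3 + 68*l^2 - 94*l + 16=10*l^3 + 58*l^2 - 172*l + 32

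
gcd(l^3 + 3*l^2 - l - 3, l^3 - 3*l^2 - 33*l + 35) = l - 1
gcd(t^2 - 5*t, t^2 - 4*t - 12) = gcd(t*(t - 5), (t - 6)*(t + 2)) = 1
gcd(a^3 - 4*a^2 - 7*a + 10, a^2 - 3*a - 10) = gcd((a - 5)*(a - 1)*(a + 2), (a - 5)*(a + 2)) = a^2 - 3*a - 10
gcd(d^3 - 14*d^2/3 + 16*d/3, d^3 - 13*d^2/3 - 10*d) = d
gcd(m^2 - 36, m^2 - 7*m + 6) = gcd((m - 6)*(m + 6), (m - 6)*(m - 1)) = m - 6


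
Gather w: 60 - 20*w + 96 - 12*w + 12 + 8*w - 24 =144 - 24*w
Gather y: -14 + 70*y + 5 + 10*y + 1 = 80*y - 8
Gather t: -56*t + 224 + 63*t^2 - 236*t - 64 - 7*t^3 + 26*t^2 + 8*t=-7*t^3 + 89*t^2 - 284*t + 160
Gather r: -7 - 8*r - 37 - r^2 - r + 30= -r^2 - 9*r - 14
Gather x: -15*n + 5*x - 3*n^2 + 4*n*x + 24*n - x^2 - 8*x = -3*n^2 + 9*n - x^2 + x*(4*n - 3)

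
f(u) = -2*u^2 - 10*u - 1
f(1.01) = -13.14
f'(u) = -4*u - 10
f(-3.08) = 10.83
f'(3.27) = -23.08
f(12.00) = -409.00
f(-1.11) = 7.64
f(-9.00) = -73.00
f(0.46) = -6.02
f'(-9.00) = 26.00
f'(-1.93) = -2.28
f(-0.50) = 3.50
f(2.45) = -37.50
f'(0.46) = -11.84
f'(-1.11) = -5.56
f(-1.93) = 10.85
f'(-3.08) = 2.32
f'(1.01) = -14.04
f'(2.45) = -19.80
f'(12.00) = -58.00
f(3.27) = -55.09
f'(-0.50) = -8.00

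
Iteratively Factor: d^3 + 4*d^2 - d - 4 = (d - 1)*(d^2 + 5*d + 4) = (d - 1)*(d + 1)*(d + 4)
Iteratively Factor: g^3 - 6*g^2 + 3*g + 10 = (g + 1)*(g^2 - 7*g + 10) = (g - 5)*(g + 1)*(g - 2)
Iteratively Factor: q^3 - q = (q + 1)*(q^2 - q) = q*(q + 1)*(q - 1)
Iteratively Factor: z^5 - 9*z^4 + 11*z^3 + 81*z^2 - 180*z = (z - 5)*(z^4 - 4*z^3 - 9*z^2 + 36*z) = (z - 5)*(z - 3)*(z^3 - z^2 - 12*z) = z*(z - 5)*(z - 3)*(z^2 - z - 12) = z*(z - 5)*(z - 4)*(z - 3)*(z + 3)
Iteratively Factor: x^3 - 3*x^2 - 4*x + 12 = (x + 2)*(x^2 - 5*x + 6) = (x - 3)*(x + 2)*(x - 2)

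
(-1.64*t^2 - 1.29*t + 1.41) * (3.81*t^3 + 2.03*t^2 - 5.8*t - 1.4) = -6.2484*t^5 - 8.2441*t^4 + 12.2654*t^3 + 12.6403*t^2 - 6.372*t - 1.974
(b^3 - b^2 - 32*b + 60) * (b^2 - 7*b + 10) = b^5 - 8*b^4 - 15*b^3 + 274*b^2 - 740*b + 600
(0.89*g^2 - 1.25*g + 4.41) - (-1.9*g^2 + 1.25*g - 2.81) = 2.79*g^2 - 2.5*g + 7.22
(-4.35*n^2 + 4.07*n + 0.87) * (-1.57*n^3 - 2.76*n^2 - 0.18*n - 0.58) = 6.8295*n^5 + 5.6161*n^4 - 11.8161*n^3 - 0.6108*n^2 - 2.5172*n - 0.5046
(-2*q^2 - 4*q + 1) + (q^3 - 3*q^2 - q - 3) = q^3 - 5*q^2 - 5*q - 2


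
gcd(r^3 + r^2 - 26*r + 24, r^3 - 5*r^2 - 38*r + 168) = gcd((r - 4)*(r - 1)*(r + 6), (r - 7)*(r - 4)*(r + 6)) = r^2 + 2*r - 24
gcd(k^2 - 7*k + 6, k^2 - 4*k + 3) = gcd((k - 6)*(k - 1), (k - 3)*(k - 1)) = k - 1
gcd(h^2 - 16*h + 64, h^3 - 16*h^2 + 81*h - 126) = 1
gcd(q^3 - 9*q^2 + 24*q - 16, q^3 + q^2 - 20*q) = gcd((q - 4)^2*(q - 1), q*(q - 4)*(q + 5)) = q - 4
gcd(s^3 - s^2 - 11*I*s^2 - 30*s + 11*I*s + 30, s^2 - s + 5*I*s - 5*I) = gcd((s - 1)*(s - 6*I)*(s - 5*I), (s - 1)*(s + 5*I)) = s - 1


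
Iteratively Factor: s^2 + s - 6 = (s - 2)*(s + 3)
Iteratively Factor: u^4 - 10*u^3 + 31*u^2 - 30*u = (u)*(u^3 - 10*u^2 + 31*u - 30) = u*(u - 2)*(u^2 - 8*u + 15) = u*(u - 5)*(u - 2)*(u - 3)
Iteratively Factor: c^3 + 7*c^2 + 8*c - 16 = (c - 1)*(c^2 + 8*c + 16) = (c - 1)*(c + 4)*(c + 4)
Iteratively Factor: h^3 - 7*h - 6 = (h + 1)*(h^2 - h - 6) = (h - 3)*(h + 1)*(h + 2)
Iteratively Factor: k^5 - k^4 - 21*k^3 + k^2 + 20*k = (k - 1)*(k^4 - 21*k^2 - 20*k) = (k - 1)*(k + 1)*(k^3 - k^2 - 20*k) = k*(k - 1)*(k + 1)*(k^2 - k - 20) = k*(k - 1)*(k + 1)*(k + 4)*(k - 5)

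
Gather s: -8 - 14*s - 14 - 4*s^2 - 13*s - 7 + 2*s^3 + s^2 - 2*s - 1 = 2*s^3 - 3*s^2 - 29*s - 30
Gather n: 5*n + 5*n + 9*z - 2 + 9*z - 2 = 10*n + 18*z - 4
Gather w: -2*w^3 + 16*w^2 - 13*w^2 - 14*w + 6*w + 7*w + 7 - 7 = -2*w^3 + 3*w^2 - w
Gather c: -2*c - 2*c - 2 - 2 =-4*c - 4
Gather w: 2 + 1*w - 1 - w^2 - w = 1 - w^2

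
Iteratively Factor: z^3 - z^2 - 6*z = (z)*(z^2 - z - 6) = z*(z + 2)*(z - 3)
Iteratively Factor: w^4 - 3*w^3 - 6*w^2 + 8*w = (w)*(w^3 - 3*w^2 - 6*w + 8) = w*(w - 1)*(w^2 - 2*w - 8) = w*(w - 1)*(w + 2)*(w - 4)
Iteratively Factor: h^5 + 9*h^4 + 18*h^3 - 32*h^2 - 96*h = (h + 4)*(h^4 + 5*h^3 - 2*h^2 - 24*h) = (h + 3)*(h + 4)*(h^3 + 2*h^2 - 8*h) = h*(h + 3)*(h + 4)*(h^2 + 2*h - 8) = h*(h - 2)*(h + 3)*(h + 4)*(h + 4)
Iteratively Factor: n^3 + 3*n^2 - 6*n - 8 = (n + 1)*(n^2 + 2*n - 8) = (n + 1)*(n + 4)*(n - 2)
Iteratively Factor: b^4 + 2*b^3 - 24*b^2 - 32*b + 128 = (b + 4)*(b^3 - 2*b^2 - 16*b + 32) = (b - 4)*(b + 4)*(b^2 + 2*b - 8) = (b - 4)*(b + 4)^2*(b - 2)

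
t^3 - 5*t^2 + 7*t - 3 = (t - 3)*(t - 1)^2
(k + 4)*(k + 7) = k^2 + 11*k + 28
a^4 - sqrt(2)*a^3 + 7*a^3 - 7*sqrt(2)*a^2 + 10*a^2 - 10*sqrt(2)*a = a*(a + 2)*(a + 5)*(a - sqrt(2))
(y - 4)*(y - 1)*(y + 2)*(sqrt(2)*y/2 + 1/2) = sqrt(2)*y^4/2 - 3*sqrt(2)*y^3/2 + y^3/2 - 3*sqrt(2)*y^2 - 3*y^2/2 - 3*y + 4*sqrt(2)*y + 4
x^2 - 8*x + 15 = (x - 5)*(x - 3)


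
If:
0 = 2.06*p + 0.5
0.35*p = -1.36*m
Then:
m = 0.06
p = -0.24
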